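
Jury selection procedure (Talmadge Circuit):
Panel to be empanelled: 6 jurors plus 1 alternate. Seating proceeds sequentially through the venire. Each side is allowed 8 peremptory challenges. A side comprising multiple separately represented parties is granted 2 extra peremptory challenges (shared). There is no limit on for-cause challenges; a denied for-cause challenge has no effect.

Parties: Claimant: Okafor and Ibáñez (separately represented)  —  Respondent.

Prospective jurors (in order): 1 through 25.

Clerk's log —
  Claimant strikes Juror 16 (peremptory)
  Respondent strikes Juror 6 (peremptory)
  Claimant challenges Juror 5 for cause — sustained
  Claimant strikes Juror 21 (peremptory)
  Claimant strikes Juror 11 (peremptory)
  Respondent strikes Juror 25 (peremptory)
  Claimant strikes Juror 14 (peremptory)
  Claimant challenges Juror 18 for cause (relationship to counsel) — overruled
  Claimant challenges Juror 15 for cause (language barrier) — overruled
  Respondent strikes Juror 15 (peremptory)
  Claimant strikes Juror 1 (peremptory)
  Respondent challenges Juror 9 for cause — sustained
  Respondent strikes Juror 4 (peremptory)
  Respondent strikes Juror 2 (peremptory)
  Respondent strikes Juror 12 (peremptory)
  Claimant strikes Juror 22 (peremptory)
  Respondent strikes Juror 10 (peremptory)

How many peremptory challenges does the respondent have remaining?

Respondent allotment: 8.
Respondent peremptories used: #6, #25, #15, #4, #2, #12, #10 — 7 (the for-cause on #9 doesn't count).
Remaining: 8 − 7 = 1.

1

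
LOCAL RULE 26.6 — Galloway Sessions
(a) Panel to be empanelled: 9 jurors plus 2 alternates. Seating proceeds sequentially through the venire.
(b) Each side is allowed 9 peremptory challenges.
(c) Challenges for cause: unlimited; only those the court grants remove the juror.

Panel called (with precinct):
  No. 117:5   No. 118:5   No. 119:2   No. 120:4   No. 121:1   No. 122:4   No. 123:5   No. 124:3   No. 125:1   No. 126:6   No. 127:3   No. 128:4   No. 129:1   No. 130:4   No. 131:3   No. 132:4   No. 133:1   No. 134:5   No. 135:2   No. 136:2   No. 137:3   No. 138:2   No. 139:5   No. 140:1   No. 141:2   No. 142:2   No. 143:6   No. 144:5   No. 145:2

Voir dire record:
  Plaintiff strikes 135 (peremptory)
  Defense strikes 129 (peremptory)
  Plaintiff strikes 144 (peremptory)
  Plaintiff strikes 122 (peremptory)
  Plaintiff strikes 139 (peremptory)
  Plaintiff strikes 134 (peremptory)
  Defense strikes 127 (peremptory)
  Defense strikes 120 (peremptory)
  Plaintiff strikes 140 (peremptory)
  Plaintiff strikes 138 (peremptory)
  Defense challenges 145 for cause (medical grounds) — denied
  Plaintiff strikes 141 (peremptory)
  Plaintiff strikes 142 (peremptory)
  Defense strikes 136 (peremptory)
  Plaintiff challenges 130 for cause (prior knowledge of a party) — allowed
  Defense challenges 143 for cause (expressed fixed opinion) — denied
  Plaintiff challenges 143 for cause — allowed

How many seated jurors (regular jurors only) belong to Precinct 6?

Removed: #120, #122, #127, #129, #130, #134, #135, #136, #138, #139, #140, #141, #142, #143, #144.
Seated jurors 1–9: #117, #118, #119, #121, #123, #124, #125, #126, #128 (alternates #131, #132 not counted).
Of those, in Precinct 6: #126 → 1.

1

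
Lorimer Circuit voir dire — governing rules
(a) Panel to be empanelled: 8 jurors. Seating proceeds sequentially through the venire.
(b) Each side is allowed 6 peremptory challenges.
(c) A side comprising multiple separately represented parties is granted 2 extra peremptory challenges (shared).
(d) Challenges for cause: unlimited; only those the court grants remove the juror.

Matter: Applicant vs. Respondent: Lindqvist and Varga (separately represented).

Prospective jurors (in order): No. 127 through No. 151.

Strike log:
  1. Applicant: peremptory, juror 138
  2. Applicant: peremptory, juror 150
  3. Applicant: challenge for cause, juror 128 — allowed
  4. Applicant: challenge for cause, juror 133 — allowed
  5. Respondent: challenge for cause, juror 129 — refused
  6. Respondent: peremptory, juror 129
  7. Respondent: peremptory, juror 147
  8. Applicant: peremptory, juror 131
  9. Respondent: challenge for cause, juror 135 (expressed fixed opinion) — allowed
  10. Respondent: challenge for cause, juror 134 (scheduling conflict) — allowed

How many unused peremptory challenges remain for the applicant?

3

Applicant allotment: 6.
Applicant peremptories used: #138, #150, #131 — 3 (for-cause on #128, #133 don't count).
Remaining: 6 − 3 = 3.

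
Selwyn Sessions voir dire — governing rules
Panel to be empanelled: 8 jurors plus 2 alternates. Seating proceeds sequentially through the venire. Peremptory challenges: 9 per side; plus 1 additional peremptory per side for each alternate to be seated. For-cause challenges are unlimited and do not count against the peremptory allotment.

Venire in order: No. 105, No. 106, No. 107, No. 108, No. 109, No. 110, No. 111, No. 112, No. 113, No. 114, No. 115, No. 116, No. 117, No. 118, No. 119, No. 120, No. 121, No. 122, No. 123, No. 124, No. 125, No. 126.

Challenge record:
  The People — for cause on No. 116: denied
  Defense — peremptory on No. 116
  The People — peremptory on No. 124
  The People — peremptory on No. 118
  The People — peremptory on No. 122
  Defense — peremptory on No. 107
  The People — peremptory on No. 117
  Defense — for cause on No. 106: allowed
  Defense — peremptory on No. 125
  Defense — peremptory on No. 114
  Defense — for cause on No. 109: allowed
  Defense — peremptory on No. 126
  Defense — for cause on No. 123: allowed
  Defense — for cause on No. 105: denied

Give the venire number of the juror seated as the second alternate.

Removed: #106, #107, #109, #114, #116, #117, #118, #122, #123, #124, #125, #126. (#105 stays — for-cause denied.)
Seating in order: seats 1–8 → #105, #108, #110, #111, #112, #113, #115, #119; alternates → #120, #121.
So alternate 2 is #121.

121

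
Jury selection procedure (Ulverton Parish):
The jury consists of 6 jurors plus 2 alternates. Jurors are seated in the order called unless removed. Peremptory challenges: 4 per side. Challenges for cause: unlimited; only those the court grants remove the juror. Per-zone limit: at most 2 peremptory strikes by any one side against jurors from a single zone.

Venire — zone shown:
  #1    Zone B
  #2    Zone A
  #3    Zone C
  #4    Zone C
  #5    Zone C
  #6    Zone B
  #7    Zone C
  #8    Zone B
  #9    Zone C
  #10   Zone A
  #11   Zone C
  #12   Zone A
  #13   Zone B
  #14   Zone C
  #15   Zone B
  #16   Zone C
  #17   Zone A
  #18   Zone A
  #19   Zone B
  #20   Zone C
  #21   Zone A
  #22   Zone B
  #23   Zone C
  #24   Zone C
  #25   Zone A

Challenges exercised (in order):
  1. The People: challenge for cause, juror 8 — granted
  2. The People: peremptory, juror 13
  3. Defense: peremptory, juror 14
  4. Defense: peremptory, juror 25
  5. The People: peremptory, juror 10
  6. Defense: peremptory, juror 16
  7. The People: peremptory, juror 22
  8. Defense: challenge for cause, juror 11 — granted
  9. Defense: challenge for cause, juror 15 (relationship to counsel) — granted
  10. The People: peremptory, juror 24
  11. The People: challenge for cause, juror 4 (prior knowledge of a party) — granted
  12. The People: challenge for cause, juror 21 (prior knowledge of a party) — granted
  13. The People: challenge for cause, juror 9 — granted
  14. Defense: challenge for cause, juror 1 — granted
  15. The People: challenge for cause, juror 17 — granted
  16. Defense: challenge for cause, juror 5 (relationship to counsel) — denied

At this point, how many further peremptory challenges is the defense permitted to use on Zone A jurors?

1

Defense peremptories so far: #14, #25, #16 — 3 of 4 used, 1 left overall.
Against Zone A: #25 — 1 used; per-zone cap 2 leaves 1.
Binding limit: min(1, 1) = 1.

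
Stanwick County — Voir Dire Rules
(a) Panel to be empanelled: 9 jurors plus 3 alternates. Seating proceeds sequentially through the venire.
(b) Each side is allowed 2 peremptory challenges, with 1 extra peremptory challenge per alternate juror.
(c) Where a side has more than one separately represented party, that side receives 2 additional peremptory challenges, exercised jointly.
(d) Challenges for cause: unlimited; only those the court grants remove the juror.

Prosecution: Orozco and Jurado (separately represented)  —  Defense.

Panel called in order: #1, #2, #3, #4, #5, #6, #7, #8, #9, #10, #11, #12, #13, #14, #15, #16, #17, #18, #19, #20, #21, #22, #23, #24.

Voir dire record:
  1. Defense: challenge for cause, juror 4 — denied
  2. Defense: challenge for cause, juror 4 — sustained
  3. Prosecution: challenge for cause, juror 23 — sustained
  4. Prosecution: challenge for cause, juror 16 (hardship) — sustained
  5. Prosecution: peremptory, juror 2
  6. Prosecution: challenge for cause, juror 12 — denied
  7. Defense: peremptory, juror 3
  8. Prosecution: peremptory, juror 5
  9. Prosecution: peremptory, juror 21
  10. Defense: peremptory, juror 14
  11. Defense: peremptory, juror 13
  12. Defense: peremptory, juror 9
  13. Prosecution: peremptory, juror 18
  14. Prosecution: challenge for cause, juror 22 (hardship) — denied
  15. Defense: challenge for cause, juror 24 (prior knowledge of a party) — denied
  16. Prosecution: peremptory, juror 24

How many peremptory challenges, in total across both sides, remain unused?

3

Prosecution allotment: 2 base + 1 × 3 alternates + 2 multi-party = 7. Defense allotment: 2 base + 1 × 3 alternates = 5.
Prosecution peremptories used: #2, #5, #21, #18, #24 — 5 (for-cause on #23, #16, #12, #22 don't count).
Defense peremptories used: #3, #14, #13, #9 — 4 (for-cause on #4, #4, #24 don't count).
Remaining: (7 − 5) + (5 − 4) = 3.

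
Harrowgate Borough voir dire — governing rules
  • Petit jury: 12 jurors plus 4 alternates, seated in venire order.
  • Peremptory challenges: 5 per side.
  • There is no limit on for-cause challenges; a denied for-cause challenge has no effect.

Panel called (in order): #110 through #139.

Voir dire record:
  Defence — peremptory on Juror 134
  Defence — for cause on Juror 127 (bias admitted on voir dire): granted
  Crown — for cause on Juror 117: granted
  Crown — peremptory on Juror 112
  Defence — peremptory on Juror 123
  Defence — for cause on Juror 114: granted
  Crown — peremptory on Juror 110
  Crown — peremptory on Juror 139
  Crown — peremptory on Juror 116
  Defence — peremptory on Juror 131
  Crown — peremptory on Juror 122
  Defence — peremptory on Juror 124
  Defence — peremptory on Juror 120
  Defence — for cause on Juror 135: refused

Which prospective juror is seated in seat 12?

Removed: #110, #112, #114, #116, #117, #120, #122, #123, #124, #127, #131, #134, #139. (#135 stays — for-cause denied.)
Seating in order: seats 1–12 → #111, #113, #115, #118, #119, #121, #125, #126, #128, #129, #130, #132; alternates → #133, #135, #136, #137.
So seat 12 is #132.

132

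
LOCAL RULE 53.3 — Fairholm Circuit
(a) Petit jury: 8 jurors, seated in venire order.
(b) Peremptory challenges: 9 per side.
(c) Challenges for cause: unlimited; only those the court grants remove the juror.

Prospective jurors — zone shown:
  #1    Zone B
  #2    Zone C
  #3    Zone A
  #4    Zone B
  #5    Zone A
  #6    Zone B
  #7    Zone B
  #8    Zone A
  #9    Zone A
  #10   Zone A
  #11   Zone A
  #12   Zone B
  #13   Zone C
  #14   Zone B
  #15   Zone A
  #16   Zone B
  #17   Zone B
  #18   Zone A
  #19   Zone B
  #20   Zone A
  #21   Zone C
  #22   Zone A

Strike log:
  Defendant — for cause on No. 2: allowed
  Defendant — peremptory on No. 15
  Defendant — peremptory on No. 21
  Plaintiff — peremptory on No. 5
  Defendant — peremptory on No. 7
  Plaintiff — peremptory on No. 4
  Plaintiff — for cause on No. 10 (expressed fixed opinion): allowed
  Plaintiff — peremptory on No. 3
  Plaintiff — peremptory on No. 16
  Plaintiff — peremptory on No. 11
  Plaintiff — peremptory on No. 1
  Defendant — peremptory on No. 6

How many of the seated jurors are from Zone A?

Removed: #1, #2, #3, #4, #5, #6, #7, #10, #11, #15, #16, #21.
Seated jurors 1–8: #8, #9, #12, #13, #14, #17, #18, #19.
Of those, in Zone A: #8, #9, #18 → 3.

3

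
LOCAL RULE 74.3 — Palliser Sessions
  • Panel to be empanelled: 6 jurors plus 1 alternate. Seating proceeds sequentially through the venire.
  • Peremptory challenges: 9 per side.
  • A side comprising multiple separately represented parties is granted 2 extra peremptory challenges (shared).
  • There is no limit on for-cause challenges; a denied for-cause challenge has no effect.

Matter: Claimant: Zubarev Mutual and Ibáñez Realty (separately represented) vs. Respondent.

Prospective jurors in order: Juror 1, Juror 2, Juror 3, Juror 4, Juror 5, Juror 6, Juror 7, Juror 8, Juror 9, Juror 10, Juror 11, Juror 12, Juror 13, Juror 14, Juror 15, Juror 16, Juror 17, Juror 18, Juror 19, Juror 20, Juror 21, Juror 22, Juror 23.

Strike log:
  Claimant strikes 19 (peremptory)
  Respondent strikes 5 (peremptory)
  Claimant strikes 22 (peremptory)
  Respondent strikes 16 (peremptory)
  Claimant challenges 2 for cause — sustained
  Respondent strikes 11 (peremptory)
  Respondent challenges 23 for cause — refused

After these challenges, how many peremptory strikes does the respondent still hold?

Respondent allotment: 9.
Respondent peremptories used: #5, #16, #11 — 3 (the for-cause on #23 doesn't count).
Remaining: 9 − 3 = 6.

6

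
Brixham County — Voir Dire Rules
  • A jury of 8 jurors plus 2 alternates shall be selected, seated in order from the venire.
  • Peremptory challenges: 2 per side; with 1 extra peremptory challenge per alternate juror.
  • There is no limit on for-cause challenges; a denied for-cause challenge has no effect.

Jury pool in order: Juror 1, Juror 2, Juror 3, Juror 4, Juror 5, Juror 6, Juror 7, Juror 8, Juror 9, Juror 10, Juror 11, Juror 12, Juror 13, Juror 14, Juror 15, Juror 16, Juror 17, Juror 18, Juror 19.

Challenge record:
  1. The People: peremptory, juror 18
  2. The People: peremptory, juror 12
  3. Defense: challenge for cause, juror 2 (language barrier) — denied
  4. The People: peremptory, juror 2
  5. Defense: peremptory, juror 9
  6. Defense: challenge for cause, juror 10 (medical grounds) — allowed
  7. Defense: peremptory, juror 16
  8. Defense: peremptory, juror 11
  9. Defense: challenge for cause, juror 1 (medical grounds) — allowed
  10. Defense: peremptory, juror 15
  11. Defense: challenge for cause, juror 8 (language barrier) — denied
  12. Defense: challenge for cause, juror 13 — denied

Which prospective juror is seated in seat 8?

14

Removed: #1, #2, #9, #10, #11, #12, #15, #16, #18. (#8, #13 stay — for-cause denied.)
Seating in order: seats 1–8 → #3, #4, #5, #6, #7, #8, #13, #14; alternates → #17, #19.
So seat 8 is #14.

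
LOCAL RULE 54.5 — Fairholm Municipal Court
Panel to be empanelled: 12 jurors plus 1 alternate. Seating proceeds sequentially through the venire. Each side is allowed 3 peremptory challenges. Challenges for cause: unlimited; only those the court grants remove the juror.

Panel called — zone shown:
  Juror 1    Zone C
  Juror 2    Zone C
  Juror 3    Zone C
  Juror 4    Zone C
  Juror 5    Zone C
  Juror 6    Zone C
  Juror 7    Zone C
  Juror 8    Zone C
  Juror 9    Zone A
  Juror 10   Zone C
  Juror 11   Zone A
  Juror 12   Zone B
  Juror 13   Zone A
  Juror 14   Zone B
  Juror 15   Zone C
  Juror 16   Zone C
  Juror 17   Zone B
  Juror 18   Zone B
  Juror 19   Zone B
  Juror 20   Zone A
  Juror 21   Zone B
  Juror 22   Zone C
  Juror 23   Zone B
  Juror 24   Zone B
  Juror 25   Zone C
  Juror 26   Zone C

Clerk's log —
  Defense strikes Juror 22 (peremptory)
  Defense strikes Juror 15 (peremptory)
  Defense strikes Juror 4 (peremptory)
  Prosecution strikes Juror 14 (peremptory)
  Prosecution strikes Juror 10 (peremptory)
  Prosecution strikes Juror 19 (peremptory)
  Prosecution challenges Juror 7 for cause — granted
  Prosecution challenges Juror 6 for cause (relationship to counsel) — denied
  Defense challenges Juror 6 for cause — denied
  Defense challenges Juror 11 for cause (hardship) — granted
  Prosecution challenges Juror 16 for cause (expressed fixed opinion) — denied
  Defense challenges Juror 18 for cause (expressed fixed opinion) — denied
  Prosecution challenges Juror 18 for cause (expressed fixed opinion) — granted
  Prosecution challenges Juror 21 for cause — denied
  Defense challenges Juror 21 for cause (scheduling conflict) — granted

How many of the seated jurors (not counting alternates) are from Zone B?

2

Removed: #4, #7, #10, #11, #14, #15, #18, #19, #21, #22.
Seated jurors 1–12: #1, #2, #3, #5, #6, #8, #9, #12, #13, #16, #17, #20 (alternates #23 not counted).
Of those, in Zone B: #12, #17 → 2.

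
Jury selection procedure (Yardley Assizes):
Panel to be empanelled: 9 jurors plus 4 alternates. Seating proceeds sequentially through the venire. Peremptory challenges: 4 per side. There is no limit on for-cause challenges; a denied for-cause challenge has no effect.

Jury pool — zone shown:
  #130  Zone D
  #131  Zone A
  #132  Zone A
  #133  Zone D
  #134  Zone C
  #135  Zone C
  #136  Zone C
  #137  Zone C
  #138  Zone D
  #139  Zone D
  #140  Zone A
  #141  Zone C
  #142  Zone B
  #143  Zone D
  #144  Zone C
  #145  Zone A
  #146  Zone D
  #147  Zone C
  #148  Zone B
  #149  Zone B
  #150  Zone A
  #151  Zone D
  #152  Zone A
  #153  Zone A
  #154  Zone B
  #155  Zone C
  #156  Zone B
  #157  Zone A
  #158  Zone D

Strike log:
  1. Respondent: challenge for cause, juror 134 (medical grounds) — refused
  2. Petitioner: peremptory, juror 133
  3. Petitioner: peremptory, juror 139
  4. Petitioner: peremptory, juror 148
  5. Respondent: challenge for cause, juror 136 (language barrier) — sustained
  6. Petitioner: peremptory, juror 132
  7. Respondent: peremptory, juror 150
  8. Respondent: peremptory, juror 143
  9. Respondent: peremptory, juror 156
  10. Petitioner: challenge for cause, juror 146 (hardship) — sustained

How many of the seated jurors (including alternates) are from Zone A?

3

Removed: #132, #133, #136, #139, #143, #146, #148, #150, #156.
Seated (13 incl. alternates): #130, #131, #134, #135, #137, #138, #140, #141, #142, #144, #145, #147, #149.
Of those, in Zone A: #131, #140, #145 → 3.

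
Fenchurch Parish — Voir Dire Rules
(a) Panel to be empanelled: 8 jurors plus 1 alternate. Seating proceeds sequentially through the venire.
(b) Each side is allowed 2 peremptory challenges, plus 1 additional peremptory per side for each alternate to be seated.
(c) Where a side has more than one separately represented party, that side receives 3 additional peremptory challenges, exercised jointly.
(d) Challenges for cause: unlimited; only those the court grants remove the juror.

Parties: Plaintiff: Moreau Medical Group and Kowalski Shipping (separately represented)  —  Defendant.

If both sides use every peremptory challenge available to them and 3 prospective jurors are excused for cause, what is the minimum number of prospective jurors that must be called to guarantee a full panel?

Seats to fill: 8 + 1 alternates = 9.
Peremptories — Plaintiff: 2 + 1×1 + 3 = 6; Defendant: 2 + 1×1 = 3; total 9.
For-cause removals: 3.
Minimum venire: 9 + 9 + 3 = 21.

21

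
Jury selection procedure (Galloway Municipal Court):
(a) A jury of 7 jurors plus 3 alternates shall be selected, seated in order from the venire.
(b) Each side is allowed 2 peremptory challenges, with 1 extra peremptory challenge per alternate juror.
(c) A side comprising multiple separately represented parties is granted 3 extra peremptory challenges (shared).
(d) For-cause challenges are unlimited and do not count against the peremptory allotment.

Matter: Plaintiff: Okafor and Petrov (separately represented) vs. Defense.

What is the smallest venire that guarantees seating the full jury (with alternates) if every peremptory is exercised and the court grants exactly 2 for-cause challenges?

25

Seats to fill: 7 + 3 alternates = 10.
Peremptories — Plaintiff: 2 + 1×3 + 3 = 8; Defense: 2 + 1×3 = 5; total 13.
For-cause removals: 2.
Minimum venire: 10 + 13 + 2 = 25.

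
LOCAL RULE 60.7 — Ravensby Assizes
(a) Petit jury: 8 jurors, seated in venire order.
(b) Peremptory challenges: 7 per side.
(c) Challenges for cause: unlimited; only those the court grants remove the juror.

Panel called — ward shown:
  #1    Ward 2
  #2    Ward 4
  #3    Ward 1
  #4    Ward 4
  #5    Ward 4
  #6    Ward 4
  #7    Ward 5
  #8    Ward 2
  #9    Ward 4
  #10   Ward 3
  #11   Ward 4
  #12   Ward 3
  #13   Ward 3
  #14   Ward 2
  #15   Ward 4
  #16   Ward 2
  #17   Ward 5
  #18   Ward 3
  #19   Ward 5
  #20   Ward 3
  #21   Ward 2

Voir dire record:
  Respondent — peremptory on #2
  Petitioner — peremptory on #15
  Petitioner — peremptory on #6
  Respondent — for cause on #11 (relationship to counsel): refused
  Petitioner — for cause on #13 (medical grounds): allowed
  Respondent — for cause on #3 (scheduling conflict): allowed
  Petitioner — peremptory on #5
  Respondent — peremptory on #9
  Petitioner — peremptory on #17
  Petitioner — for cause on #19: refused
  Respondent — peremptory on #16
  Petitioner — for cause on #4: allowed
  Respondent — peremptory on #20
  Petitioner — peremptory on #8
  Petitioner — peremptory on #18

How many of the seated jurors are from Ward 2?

3

Removed: #2, #3, #4, #5, #6, #8, #9, #13, #15, #16, #17, #18, #20.
Seated jurors 1–8: #1, #7, #10, #11, #12, #14, #19, #21.
Of those, in Ward 2: #1, #14, #21 → 3.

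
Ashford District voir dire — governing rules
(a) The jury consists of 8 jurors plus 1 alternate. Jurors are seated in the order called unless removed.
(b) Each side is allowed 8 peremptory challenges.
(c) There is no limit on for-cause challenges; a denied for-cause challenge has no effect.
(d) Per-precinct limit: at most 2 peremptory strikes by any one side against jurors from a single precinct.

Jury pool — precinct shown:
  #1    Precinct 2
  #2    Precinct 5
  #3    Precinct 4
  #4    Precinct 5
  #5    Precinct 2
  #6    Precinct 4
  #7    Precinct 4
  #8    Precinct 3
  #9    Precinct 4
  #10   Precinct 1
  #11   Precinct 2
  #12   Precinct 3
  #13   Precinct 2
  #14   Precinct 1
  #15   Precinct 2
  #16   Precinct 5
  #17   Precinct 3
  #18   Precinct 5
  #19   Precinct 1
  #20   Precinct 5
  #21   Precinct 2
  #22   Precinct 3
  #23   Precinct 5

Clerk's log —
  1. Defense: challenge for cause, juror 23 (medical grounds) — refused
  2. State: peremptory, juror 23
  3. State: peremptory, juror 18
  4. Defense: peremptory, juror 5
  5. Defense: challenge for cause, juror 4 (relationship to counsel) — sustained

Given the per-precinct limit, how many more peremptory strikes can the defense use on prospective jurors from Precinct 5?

2

Defense peremptories so far: #5 — 1 of 8 used, 7 left overall.
Against Precinct 5: none yet — per-precinct cap 2 leaves 2.
Binding limit: min(7, 2) = 2.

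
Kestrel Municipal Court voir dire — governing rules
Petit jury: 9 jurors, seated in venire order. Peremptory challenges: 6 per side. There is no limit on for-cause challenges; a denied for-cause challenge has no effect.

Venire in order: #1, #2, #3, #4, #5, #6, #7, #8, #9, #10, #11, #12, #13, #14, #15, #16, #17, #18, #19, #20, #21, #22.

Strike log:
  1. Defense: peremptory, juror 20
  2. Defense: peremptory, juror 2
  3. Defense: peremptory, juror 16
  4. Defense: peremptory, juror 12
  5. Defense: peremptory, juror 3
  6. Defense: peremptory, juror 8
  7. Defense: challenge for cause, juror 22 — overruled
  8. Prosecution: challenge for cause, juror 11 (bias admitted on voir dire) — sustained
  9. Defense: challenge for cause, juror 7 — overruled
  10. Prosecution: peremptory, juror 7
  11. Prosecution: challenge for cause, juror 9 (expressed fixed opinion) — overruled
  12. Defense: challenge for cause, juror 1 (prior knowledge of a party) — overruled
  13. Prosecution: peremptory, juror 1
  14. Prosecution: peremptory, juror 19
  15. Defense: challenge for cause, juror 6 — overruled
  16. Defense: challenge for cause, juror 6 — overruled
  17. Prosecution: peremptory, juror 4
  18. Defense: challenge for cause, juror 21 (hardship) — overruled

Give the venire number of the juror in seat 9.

Removed: #1, #2, #3, #4, #7, #8, #11, #12, #16, #19, #20. (#6, #9, #21, #22 stay — for-cause denied.)
Seating in order: seats 1–9 → #5, #6, #9, #10, #13, #14, #15, #17, #18.
So seat 9 is #18.

18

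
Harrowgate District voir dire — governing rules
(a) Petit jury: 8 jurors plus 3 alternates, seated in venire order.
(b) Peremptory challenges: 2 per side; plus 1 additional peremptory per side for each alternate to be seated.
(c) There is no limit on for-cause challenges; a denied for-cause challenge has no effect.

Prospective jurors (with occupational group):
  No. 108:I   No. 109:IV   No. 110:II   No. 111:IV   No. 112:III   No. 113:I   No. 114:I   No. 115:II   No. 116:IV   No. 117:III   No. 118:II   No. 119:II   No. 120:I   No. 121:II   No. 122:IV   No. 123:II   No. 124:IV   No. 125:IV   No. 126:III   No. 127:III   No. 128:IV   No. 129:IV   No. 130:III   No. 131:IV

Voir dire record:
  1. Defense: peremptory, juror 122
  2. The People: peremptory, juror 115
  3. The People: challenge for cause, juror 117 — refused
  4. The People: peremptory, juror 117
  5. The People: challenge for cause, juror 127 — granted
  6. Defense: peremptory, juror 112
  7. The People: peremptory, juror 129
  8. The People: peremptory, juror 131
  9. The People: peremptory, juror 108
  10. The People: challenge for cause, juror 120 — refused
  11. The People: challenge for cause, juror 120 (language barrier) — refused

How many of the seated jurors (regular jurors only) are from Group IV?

Removed: #108, #112, #115, #117, #122, #127, #129, #131.
Seated jurors 1–8: #109, #110, #111, #113, #114, #116, #118, #119 (alternates #120, #121, #123 not counted).
Of those, in Group IV: #109, #111, #116 → 3.

3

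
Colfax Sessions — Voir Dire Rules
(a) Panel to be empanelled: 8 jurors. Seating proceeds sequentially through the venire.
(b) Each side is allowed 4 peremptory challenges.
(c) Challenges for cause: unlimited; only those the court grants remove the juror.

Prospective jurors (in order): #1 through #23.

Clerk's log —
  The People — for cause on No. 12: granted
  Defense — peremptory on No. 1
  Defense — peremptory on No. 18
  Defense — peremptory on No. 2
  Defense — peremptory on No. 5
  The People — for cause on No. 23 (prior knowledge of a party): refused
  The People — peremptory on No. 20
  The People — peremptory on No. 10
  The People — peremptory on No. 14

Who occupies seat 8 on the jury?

Removed: #1, #2, #5, #10, #12, #14, #18, #20. (#23 stays — for-cause denied.)
Seating in order: seats 1–8 → #3, #4, #6, #7, #8, #9, #11, #13.
So seat 8 is #13.

13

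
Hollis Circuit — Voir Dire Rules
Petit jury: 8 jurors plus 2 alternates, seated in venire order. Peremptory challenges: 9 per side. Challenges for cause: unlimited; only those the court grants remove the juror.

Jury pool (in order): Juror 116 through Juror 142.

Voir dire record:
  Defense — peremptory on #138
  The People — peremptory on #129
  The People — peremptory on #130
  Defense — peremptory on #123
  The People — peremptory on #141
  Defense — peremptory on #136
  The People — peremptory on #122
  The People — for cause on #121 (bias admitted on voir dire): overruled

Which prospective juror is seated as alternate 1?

126

Removed: #122, #123, #129, #130, #136, #138, #141. (#121 stays — for-cause denied.)
Seating in order: seats 1–8 → #116, #117, #118, #119, #120, #121, #124, #125; alternates → #126, #127.
So alternate 1 is #126.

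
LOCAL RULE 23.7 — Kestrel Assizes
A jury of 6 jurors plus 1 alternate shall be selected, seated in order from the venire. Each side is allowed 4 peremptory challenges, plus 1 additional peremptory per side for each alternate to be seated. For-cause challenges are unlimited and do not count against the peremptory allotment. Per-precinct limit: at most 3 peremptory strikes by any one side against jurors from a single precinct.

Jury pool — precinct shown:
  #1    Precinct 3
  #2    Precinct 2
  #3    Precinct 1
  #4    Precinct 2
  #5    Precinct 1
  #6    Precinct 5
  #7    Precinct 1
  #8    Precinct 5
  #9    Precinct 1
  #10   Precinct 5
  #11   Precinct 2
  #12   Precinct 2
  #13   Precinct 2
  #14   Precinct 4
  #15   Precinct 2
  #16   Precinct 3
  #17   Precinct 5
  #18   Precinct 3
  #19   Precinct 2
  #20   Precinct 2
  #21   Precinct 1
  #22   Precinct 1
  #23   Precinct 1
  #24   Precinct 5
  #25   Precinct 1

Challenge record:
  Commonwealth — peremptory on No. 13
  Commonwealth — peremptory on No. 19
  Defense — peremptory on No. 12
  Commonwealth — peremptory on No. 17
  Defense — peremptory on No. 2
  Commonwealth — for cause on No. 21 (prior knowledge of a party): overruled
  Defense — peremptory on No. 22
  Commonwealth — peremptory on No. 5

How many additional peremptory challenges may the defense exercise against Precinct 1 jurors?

Defense peremptories so far: #12, #2, #22 — 3 of 5 used, 2 left overall.
Against Precinct 1: #22 — 1 used; per-precinct cap 3 leaves 2.
Binding limit: min(2, 2) = 2.

2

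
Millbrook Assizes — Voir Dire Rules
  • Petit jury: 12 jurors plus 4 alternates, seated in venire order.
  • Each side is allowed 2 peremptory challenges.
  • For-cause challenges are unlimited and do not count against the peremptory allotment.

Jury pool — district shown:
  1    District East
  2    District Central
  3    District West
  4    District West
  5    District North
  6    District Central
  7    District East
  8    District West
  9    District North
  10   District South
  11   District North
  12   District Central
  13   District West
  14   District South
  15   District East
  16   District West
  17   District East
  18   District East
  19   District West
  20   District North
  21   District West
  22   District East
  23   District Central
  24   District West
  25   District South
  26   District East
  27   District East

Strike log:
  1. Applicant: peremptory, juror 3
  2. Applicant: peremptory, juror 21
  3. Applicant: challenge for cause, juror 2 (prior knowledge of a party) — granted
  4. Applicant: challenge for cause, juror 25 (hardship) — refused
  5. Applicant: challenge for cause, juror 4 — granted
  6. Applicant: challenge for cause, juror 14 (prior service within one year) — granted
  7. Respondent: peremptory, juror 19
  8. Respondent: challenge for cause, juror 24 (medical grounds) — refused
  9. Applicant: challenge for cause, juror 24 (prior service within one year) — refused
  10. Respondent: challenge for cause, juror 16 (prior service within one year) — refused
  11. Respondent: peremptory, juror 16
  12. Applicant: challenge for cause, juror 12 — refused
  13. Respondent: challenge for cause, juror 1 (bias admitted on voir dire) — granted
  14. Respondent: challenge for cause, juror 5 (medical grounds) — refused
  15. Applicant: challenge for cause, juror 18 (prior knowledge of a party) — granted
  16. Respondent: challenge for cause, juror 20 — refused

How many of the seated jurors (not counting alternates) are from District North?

4

Removed: #1, #2, #3, #4, #14, #16, #18, #19, #21.
Seated jurors 1–12: #5, #6, #7, #8, #9, #10, #11, #12, #13, #15, #17, #20 (alternates #22, #23, #24, #25 not counted).
Of those, in District North: #5, #9, #11, #20 → 4.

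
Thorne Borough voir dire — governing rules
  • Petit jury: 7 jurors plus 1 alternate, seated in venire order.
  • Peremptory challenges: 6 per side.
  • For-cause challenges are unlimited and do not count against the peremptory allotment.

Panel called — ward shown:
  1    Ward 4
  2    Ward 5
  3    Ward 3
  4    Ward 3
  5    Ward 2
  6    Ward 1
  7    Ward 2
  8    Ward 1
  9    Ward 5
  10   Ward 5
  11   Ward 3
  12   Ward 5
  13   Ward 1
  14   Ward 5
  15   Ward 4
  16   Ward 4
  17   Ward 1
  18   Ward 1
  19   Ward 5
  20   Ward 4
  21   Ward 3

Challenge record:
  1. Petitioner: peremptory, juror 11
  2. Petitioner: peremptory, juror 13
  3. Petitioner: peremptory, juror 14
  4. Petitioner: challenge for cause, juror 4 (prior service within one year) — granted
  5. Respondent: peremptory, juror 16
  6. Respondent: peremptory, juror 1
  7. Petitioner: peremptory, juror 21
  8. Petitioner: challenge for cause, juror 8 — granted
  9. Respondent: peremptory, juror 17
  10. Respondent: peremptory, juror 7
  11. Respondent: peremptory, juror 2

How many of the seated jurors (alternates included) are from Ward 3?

Removed: #1, #2, #4, #7, #8, #11, #13, #14, #16, #17, #21.
Seated (8 incl. alternates): #3, #5, #6, #9, #10, #12, #15, #18.
Of those, in Ward 3: #3 → 1.

1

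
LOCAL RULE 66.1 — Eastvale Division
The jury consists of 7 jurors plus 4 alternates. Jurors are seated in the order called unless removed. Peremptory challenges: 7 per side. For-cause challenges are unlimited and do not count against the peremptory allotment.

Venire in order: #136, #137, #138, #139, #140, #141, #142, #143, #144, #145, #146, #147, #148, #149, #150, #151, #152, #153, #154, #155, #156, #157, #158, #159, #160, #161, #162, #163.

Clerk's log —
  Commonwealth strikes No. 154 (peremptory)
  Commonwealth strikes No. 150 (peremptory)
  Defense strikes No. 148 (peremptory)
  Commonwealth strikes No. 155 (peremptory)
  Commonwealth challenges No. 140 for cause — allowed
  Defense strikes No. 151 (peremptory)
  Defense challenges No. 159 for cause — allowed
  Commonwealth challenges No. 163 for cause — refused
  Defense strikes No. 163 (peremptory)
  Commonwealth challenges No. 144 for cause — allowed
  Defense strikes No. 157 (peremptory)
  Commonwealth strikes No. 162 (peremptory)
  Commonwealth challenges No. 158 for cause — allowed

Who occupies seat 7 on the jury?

143

Removed: #140, #144, #148, #150, #151, #154, #155, #157, #158, #159, #162, #163.
Seating in order: seats 1–7 → #136, #137, #138, #139, #141, #142, #143; alternates → #145, #146, #147, #149.
So seat 7 is #143.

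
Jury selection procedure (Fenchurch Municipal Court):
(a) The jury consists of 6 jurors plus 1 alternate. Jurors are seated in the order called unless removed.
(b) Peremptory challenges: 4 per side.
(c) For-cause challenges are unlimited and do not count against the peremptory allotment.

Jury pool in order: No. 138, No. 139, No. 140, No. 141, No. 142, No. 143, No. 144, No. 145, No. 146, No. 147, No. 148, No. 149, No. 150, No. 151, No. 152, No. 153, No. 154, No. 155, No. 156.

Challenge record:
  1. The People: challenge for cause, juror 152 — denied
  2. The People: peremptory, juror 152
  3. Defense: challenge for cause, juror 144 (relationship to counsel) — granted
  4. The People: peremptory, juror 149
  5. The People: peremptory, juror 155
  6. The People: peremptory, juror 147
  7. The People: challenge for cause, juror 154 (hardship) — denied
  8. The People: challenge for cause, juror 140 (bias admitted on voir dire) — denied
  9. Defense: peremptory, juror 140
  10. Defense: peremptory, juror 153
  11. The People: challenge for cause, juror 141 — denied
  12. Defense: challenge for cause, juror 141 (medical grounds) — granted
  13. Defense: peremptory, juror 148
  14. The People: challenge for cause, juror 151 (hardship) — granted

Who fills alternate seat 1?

Removed: #140, #141, #144, #147, #148, #149, #151, #152, #153, #155. (#154 stays — for-cause denied.)
Seating in order: seats 1–6 → #138, #139, #142, #143, #145, #146; alternates → #150.
So alternate 1 is #150.

150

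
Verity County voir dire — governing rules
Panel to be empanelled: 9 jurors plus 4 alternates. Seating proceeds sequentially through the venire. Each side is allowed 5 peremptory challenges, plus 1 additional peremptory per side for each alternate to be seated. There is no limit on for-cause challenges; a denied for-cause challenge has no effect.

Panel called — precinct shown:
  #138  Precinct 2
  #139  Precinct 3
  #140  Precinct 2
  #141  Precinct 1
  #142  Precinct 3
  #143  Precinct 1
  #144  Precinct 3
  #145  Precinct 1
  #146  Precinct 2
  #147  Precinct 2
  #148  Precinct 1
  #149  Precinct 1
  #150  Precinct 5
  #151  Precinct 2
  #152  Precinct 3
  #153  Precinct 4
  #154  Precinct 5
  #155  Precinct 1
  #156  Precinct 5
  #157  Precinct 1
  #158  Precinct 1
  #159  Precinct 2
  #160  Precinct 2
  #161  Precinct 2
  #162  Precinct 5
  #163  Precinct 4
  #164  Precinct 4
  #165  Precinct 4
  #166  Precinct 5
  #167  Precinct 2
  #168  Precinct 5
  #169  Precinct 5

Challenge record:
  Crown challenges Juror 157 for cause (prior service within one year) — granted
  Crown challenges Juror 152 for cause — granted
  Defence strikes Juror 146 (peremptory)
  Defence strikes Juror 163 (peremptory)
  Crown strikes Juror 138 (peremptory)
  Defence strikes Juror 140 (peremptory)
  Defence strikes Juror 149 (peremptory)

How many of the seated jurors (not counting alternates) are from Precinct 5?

1

Removed: #138, #140, #146, #149, #152, #157, #163.
Seated jurors 1–9: #139, #141, #142, #143, #144, #145, #147, #148, #150 (alternates #151, #153, #154, #155 not counted).
Of those, in Precinct 5: #150 → 1.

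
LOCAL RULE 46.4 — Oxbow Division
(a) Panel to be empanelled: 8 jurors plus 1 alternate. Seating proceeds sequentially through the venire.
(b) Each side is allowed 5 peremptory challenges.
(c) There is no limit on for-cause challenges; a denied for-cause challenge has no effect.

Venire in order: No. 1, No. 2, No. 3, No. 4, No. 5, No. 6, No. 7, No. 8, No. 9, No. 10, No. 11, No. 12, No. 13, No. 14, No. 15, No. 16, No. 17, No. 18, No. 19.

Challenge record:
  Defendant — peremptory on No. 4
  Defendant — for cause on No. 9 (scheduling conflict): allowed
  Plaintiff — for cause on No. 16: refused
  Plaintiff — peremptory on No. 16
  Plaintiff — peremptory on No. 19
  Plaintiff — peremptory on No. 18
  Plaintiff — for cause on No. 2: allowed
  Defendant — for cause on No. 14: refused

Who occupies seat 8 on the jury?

11

Removed: #2, #4, #9, #16, #18, #19. (#14 stays — for-cause denied.)
Seating in order: seats 1–8 → #1, #3, #5, #6, #7, #8, #10, #11; alternates → #12.
So seat 8 is #11.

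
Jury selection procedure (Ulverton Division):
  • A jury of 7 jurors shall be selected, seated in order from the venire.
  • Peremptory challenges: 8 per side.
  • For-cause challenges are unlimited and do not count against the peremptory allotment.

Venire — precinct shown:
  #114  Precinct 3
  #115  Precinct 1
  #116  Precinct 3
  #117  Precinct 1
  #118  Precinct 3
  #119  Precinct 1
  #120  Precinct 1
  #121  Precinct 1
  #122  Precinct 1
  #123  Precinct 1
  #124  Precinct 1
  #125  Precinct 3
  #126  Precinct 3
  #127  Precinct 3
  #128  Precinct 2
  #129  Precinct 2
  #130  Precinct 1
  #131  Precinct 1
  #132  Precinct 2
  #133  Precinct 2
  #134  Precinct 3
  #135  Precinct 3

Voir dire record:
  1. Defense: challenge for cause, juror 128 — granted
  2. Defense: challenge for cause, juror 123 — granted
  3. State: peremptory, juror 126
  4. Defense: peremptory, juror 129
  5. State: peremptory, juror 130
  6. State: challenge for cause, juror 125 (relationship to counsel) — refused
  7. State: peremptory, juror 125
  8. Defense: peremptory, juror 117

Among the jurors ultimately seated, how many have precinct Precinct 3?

Removed: #117, #123, #125, #126, #128, #129, #130.
Seated jurors 1–7: #114, #115, #116, #118, #119, #120, #121.
Of those, in Precinct 3: #114, #116, #118 → 3.

3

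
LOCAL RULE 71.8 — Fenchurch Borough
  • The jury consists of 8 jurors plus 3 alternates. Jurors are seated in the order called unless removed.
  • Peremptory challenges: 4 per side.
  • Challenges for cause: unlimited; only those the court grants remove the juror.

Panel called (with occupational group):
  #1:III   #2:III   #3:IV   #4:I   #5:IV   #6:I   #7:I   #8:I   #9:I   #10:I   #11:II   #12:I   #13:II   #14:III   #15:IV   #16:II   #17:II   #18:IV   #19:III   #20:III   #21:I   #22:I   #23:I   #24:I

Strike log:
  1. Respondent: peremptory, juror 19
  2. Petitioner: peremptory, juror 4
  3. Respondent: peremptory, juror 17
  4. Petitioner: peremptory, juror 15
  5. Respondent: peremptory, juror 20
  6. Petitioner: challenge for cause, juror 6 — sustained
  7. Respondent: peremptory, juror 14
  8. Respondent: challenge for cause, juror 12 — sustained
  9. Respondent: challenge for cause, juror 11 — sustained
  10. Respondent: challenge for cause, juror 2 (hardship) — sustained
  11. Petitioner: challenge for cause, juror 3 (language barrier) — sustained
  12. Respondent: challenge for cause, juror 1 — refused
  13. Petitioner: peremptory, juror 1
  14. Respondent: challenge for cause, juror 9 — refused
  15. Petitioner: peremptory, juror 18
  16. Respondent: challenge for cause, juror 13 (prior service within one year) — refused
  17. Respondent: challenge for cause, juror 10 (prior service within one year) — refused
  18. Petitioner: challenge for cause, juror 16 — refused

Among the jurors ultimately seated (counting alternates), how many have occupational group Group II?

2

Removed: #1, #2, #3, #4, #6, #11, #12, #14, #15, #17, #18, #19, #20.
Seated (11 incl. alternates): #5, #7, #8, #9, #10, #13, #16, #21, #22, #23, #24.
Of those, in Group II: #13, #16 → 2.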